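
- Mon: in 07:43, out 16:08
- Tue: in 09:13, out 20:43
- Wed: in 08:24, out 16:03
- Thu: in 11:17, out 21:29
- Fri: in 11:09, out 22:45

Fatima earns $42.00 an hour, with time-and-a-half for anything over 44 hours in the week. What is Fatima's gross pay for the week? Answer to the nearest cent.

Mon: 07:43–16:08 = 8 h 25 min
Tue: 09:13–20:43 = 11 h 30 min
Wed: 08:24–16:03 = 7 h 39 min
Thu: 11:17–21:29 = 10 h 12 min
Fri: 11:09–22:45 = 11 h 36 min
Total worked: 49 h 22 min = 2962 min.
Regular 44 h 0 min = 2640 min at $42.00/h; overtime 5 h 22 min = 322 min at $63.00/h.
Pay = (2640 × $42.00 + 322 × $63.00) ÷ 60 = $2186.10.

$2186.10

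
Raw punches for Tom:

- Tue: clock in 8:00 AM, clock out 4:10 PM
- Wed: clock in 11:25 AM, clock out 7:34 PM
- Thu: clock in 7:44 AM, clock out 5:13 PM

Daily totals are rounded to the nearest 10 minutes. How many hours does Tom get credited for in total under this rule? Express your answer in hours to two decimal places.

Tue: 8:00 AM–4:10 PM = 8 h 10 min → rounds to 8 h 10 min
Wed: 11:25 AM–7:34 PM = 8 h 9 min → rounds to 8 h 10 min
Thu: 7:44 AM–5:13 PM = 9 h 29 min → rounds to 9 h 30 min
Total credited: 25 h 50 min.

25.83 hours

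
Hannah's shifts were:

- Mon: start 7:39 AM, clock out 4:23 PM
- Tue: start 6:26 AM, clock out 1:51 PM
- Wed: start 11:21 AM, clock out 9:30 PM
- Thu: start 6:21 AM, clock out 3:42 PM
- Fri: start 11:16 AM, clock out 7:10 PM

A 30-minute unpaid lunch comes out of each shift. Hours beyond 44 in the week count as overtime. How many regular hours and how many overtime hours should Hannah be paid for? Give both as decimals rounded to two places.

Regular 41.05 hours, overtime 0.00 hours

Mon: 7:39 AM–4:23 PM = 8 h 44 min; less 30 min break → 8 h 14 min
Tue: 6:26 AM–1:51 PM = 7 h 25 min; less 30 min break → 6 h 55 min
Wed: 11:21 AM–9:30 PM = 10 h 9 min; less 30 min break → 9 h 39 min
Thu: 6:21 AM–3:42 PM = 9 h 21 min; less 30 min break → 8 h 51 min
Fri: 11:16 AM–7:10 PM = 7 h 54 min; less 30 min break → 7 h 24 min
Total worked: 41 h 3 min = 41.05 h.
Threshold 44 h → overtime 0 h 0 min, regular 41 h 3 min.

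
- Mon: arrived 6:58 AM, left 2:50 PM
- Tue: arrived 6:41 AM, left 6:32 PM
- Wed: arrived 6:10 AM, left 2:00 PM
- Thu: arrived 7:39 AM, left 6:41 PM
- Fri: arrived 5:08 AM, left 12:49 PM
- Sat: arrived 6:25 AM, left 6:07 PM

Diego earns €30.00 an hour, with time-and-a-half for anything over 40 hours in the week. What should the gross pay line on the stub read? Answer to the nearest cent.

€2008.50

Mon: 6:58 AM–2:50 PM = 7 h 52 min
Tue: 6:41 AM–6:32 PM = 11 h 51 min
Wed: 6:10 AM–2:00 PM = 7 h 50 min
Thu: 7:39 AM–6:41 PM = 11 h 2 min
Fri: 5:08 AM–12:49 PM = 7 h 41 min
Sat: 6:25 AM–6:07 PM = 11 h 42 min
Total worked: 57 h 58 min = 3478 min.
Regular 40 h 0 min = 2400 min at €30.00/h; overtime 17 h 58 min = 1078 min at €45.00/h.
Pay = (2400 × €30.00 + 1078 × €45.00) ÷ 60 = €2008.50.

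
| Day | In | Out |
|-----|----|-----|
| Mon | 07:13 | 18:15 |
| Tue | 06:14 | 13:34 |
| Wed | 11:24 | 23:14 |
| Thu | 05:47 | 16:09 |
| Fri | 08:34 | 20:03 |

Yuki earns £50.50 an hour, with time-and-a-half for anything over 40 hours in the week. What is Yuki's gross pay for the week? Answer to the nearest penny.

Mon: 07:13–18:15 = 11 h 2 min
Tue: 06:14–13:34 = 7 h 20 min
Wed: 11:24–23:14 = 11 h 50 min
Thu: 05:47–16:09 = 10 h 22 min
Fri: 08:34–20:03 = 11 h 29 min
Total worked: 52 h 3 min = 3123 min.
Regular 40 h 0 min = 2400 min at £50.50/h; overtime 12 h 3 min = 723 min at £75.75/h.
Pay = (2400 × £50.50 + 723 × £75.75) ÷ 60 = £2932.79.

£2932.79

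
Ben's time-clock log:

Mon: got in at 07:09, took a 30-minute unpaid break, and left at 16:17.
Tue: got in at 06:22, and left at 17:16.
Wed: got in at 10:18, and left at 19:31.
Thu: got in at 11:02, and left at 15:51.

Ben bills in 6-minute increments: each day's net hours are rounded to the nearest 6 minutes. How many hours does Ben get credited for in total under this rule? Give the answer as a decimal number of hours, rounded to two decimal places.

33.50 hours

Mon: 07:09–16:17 = 9 h 8 min − 30 min = 8 h 38 min → rounds to 8 h 36 min
Tue: 06:22–17:16 = 10 h 54 min → rounds to 10 h 54 min
Wed: 10:18–19:31 = 9 h 13 min → rounds to 9 h 12 min
Thu: 11:02–15:51 = 4 h 49 min → rounds to 4 h 48 min
Total credited: 33 h 30 min.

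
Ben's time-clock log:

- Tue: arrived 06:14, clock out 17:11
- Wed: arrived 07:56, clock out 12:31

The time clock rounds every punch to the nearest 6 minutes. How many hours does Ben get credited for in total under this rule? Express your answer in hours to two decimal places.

15.60 hours

Tue: in 06:14→06:12, out 17:11→17:12; 11 h 0 min
Wed: in 07:56→07:54, out 12:31→12:30; 4 h 36 min
Total credited: 15 h 36 min.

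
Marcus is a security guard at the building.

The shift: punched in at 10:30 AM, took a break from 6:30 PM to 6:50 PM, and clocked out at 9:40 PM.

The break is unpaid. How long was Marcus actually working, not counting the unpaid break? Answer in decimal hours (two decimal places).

The shift: 10:30 AM–9:40 PM = 11 h 10 min; less 20 min break → 10 h 50 min

10.83 hours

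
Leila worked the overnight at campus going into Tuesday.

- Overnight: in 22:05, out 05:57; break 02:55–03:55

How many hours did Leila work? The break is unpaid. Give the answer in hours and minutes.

6 h 52 min

Overnight: 22:05 → midnight = 1 h 55 min; midnight → 05:57 = 5 h 57 min; span 7 h 52 min; less 60 min break → 6 h 52 min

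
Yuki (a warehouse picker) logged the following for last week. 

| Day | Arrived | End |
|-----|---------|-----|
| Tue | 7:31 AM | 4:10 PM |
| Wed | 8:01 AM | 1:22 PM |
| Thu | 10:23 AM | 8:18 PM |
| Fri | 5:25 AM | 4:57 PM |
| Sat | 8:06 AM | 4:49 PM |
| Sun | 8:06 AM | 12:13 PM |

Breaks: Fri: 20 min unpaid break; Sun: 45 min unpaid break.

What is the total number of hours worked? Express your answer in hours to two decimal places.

Tue: 7:31 AM–4:10 PM = 8 h 39 min
Wed: 8:01 AM–1:22 PM = 5 h 21 min
Thu: 10:23 AM–8:18 PM = 9 h 55 min
Fri: 5:25 AM–4:57 PM = 11 h 32 min; less 20 min break → 11 h 12 min
Sat: 8:06 AM–4:49 PM = 8 h 43 min
Sun: 8:06 AM–12:13 PM = 4 h 7 min; less 45 min break → 3 h 22 min
Total: 8 h 39 min + 5 h 21 min + 9 h 55 min + 11 h 12 min + 8 h 43 min + 3 h 22 min = 47 h 12 min.

47.20 hours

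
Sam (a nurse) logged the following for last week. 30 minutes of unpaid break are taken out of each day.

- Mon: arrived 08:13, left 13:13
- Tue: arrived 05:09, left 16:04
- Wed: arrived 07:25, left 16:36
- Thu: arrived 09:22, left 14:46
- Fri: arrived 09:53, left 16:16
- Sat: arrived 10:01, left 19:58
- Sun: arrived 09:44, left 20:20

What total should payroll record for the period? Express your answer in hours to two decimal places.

53.93 hours

Mon: 08:13–13:13 = 5 h 0 min; less 30 min break → 4 h 30 min
Tue: 05:09–16:04 = 10 h 55 min; less 30 min break → 10 h 25 min
Wed: 07:25–16:36 = 9 h 11 min; less 30 min break → 8 h 41 min
Thu: 09:22–14:46 = 5 h 24 min; less 30 min break → 4 h 54 min
Fri: 09:53–16:16 = 6 h 23 min; less 30 min break → 5 h 53 min
Sat: 10:01–19:58 = 9 h 57 min; less 30 min break → 9 h 27 min
Sun: 09:44–20:20 = 10 h 36 min; less 30 min break → 10 h 6 min
Total: 4 h 30 min + 10 h 25 min + 8 h 41 min + 4 h 54 min + 5 h 53 min + 9 h 27 min + 10 h 6 min = 53 h 56 min.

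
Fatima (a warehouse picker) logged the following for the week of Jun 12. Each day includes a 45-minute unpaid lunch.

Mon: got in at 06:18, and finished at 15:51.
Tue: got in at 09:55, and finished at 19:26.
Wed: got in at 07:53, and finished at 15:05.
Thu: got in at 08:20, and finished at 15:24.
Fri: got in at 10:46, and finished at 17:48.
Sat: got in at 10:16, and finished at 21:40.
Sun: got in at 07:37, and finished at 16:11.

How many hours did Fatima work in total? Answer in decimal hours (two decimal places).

Mon: 06:18–15:51 = 9 h 33 min; less 45 min break → 8 h 48 min
Tue: 09:55–19:26 = 9 h 31 min; less 45 min break → 8 h 46 min
Wed: 07:53–15:05 = 7 h 12 min; less 45 min break → 6 h 27 min
Thu: 08:20–15:24 = 7 h 4 min; less 45 min break → 6 h 19 min
Fri: 10:46–17:48 = 7 h 2 min; less 45 min break → 6 h 17 min
Sat: 10:16–21:40 = 11 h 24 min; less 45 min break → 10 h 39 min
Sun: 07:37–16:11 = 8 h 34 min; less 45 min break → 7 h 49 min
Total: 8 h 48 min + 8 h 46 min + 6 h 27 min + 6 h 19 min + 6 h 17 min + 10 h 39 min + 7 h 49 min = 55 h 5 min.

55.08 hours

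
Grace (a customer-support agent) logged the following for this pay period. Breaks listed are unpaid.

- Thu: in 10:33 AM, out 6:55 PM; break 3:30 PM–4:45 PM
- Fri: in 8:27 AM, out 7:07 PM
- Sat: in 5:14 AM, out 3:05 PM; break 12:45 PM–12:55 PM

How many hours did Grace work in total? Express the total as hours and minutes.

27 h 28 min

Thu: 10:33 AM–6:55 PM = 8 h 22 min; less 75 min break → 7 h 7 min
Fri: 8:27 AM–7:07 PM = 10 h 40 min
Sat: 5:14 AM–3:05 PM = 9 h 51 min; less 10 min break → 9 h 41 min
Total: 7 h 7 min + 10 h 40 min + 9 h 41 min = 27 h 28 min.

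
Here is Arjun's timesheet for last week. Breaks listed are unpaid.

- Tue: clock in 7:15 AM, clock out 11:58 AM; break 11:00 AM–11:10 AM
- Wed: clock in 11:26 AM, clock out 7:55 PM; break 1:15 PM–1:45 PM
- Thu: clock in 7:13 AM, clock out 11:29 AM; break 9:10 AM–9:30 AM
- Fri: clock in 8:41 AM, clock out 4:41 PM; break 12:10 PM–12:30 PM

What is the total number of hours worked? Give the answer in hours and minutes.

Tue: 7:15 AM–11:58 AM = 4 h 43 min; less 10 min break → 4 h 33 min
Wed: 11:26 AM–7:55 PM = 8 h 29 min; less 30 min break → 7 h 59 min
Thu: 7:13 AM–11:29 AM = 4 h 16 min; less 20 min break → 3 h 56 min
Fri: 8:41 AM–4:41 PM = 8 h 0 min; less 20 min break → 7 h 40 min
Total: 4 h 33 min + 7 h 59 min + 3 h 56 min + 7 h 40 min = 24 h 8 min.

24 h 8 min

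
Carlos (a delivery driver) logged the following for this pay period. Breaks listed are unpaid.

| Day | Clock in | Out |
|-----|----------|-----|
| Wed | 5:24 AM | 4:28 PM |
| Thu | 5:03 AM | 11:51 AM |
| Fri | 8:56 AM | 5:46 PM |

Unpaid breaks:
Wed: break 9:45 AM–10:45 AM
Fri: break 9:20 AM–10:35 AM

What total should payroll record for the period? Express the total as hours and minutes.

24 h 27 min

Wed: 5:24 AM–4:28 PM = 11 h 4 min; less 60 min break → 10 h 4 min
Thu: 5:03 AM–11:51 AM = 6 h 48 min
Fri: 8:56 AM–5:46 PM = 8 h 50 min; less 75 min break → 7 h 35 min
Total: 10 h 4 min + 6 h 48 min + 7 h 35 min = 24 h 27 min.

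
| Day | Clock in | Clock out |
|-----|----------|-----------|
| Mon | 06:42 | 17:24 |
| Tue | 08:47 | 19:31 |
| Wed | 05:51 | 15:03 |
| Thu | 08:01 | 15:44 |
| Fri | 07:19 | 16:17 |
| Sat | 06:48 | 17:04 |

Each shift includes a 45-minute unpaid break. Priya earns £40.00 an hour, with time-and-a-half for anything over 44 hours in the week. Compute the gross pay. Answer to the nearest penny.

£2305.00

Mon: 06:42–17:24 = 10 h 42 min; less 45 min break → 9 h 57 min
Tue: 08:47–19:31 = 10 h 44 min; less 45 min break → 9 h 59 min
Wed: 05:51–15:03 = 9 h 12 min; less 45 min break → 8 h 27 min
Thu: 08:01–15:44 = 7 h 43 min; less 45 min break → 6 h 58 min
Fri: 07:19–16:17 = 8 h 58 min; less 45 min break → 8 h 13 min
Sat: 06:48–17:04 = 10 h 16 min; less 45 min break → 9 h 31 min
Total worked: 53 h 5 min = 3185 min.
Regular 44 h 0 min = 2640 min at £40.00/h; overtime 9 h 5 min = 545 min at £60.00/h.
Pay = (2640 × £40.00 + 545 × £60.00) ÷ 60 = £2305.00.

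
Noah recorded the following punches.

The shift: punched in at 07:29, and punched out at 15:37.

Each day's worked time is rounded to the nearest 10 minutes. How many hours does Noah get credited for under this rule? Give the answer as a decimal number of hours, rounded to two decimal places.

8.17 hours

The shift: 07:29–15:37 = 8 h 8 min → rounds to 8 h 10 min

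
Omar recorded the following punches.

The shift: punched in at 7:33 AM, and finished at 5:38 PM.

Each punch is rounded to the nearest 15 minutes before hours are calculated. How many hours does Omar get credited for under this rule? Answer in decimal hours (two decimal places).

The shift: in 7:33 AM→7:30 AM, out 5:38 PM→5:45 PM; 10 h 15 min

10.25 hours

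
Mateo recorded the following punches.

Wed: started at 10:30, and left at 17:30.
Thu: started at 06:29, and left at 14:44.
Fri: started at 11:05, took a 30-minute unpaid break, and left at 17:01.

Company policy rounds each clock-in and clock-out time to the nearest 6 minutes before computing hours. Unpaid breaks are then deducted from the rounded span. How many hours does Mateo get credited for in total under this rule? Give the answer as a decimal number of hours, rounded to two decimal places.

Wed: in 10:30→10:30, out 17:30→17:30; 7 h 0 min
Thu: in 06:29→06:30, out 14:44→14:42; 8 h 12 min
Fri: in 11:05→11:06, out 17:01→17:00; 5 h 54 min − 30 min = 5 h 24 min
Total credited: 20 h 36 min.

20.60 hours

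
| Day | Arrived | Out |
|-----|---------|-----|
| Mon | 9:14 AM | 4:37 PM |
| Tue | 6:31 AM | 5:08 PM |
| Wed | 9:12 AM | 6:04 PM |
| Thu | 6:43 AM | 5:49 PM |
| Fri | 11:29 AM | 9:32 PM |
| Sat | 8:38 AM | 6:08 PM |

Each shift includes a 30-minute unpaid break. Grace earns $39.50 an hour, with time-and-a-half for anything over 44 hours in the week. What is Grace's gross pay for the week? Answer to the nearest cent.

Mon: 9:14 AM–4:37 PM = 7 h 23 min; less 30 min break → 6 h 53 min
Tue: 6:31 AM–5:08 PM = 10 h 37 min; less 30 min break → 10 h 7 min
Wed: 9:12 AM–6:04 PM = 8 h 52 min; less 30 min break → 8 h 22 min
Thu: 6:43 AM–5:49 PM = 11 h 6 min; less 30 min break → 10 h 36 min
Fri: 11:29 AM–9:32 PM = 10 h 3 min; less 30 min break → 9 h 33 min
Sat: 8:38 AM–6:08 PM = 9 h 30 min; less 30 min break → 9 h 0 min
Total worked: 54 h 31 min = 3271 min.
Regular 44 h 0 min = 2640 min at $39.50/h; overtime 10 h 31 min = 631 min at $59.25/h.
Pay = (2640 × $39.50 + 631 × $59.25) ÷ 60 = $2361.11.

$2361.11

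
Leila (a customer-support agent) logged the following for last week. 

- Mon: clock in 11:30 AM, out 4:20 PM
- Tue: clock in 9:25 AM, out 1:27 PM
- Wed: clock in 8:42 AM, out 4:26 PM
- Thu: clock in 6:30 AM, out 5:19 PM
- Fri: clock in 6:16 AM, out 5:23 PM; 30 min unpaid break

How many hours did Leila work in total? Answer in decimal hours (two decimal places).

Mon: 11:30 AM–4:20 PM = 4 h 50 min
Tue: 9:25 AM–1:27 PM = 4 h 2 min
Wed: 8:42 AM–4:26 PM = 7 h 44 min
Thu: 6:30 AM–5:19 PM = 10 h 49 min
Fri: 6:16 AM–5:23 PM = 11 h 7 min; less 30 min break → 10 h 37 min
Total: 4 h 50 min + 4 h 2 min + 7 h 44 min + 10 h 49 min + 10 h 37 min = 38 h 2 min.

38.03 hours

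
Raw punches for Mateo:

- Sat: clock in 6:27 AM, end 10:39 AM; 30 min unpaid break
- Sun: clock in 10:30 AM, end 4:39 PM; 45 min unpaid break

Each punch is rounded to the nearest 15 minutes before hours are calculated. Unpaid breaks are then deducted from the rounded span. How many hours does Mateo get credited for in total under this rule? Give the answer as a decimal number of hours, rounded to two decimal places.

9.25 hours

Sat: in 6:27 AM→6:30 AM, out 10:39 AM→10:45 AM; 4 h 15 min − 30 min = 3 h 45 min
Sun: in 10:30 AM→10:30 AM, out 4:39 PM→4:45 PM; 6 h 15 min − 45 min = 5 h 30 min
Total credited: 9 h 15 min.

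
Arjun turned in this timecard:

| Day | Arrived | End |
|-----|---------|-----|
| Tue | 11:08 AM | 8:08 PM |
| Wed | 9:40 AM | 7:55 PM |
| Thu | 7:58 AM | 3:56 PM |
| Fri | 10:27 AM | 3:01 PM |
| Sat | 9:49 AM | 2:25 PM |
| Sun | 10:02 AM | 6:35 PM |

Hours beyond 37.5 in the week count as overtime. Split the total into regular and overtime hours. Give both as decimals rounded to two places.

Tue: 11:08 AM–8:08 PM = 9 h 0 min
Wed: 9:40 AM–7:55 PM = 10 h 15 min
Thu: 7:58 AM–3:56 PM = 7 h 58 min
Fri: 10:27 AM–3:01 PM = 4 h 34 min
Sat: 9:49 AM–2:25 PM = 4 h 36 min
Sun: 10:02 AM–6:35 PM = 8 h 33 min
Total worked: 44 h 56 min = 44.93 h.
Threshold 37.5 h → overtime 7 h 26 min, regular 37 h 30 min.

Regular 37.50 hours, overtime 7.43 hours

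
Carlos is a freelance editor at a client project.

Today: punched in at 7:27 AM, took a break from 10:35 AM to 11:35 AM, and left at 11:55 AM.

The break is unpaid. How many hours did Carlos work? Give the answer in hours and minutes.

Today: 7:27 AM–11:55 AM = 4 h 28 min; less 60 min break → 3 h 28 min

3 h 28 min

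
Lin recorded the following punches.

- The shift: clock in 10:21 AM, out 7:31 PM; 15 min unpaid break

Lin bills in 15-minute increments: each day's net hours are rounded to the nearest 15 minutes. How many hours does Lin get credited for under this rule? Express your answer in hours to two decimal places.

9.00 hours

The shift: 10:21 AM–7:31 PM = 9 h 10 min − 15 min = 8 h 55 min → rounds to 9 h 0 min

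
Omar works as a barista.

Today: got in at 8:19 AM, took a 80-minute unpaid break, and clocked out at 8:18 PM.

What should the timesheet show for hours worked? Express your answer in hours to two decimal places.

Today: 8:19 AM–8:18 PM = 11 h 59 min; less 80 min break → 10 h 39 min

10.65 hours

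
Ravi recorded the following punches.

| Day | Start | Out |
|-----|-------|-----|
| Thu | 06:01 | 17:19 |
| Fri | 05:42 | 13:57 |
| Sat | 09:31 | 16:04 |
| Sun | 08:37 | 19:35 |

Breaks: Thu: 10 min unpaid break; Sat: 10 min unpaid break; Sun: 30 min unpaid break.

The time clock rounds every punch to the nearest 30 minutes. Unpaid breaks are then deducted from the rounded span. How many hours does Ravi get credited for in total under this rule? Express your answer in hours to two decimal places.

36.67 hours

Thu: in 06:01→06:00, out 17:19→17:30; 11 h 30 min − 10 min = 11 h 20 min
Fri: in 05:42→05:30, out 13:57→14:00; 8 h 30 min
Sat: in 09:31→09:30, out 16:04→16:00; 6 h 30 min − 10 min = 6 h 20 min
Sun: in 08:37→08:30, out 19:35→19:30; 11 h 0 min − 30 min = 10 h 30 min
Total credited: 36 h 40 min.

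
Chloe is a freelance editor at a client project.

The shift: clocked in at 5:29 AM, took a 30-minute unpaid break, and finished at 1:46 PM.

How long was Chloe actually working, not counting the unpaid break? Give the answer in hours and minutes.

7 h 47 min

The shift: 5:29 AM–1:46 PM = 8 h 17 min; less 30 min break → 7 h 47 min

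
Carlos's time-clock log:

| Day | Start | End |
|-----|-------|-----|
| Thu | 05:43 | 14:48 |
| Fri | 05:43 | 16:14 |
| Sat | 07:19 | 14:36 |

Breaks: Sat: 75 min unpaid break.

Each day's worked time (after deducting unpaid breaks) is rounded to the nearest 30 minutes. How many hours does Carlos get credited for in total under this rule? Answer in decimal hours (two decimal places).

25.50 hours

Thu: 05:43–14:48 = 9 h 5 min → rounds to 9 h 0 min
Fri: 05:43–16:14 = 10 h 31 min → rounds to 10 h 30 min
Sat: 07:19–14:36 = 7 h 17 min − 75 min = 6 h 2 min → rounds to 6 h 0 min
Total credited: 25 h 30 min.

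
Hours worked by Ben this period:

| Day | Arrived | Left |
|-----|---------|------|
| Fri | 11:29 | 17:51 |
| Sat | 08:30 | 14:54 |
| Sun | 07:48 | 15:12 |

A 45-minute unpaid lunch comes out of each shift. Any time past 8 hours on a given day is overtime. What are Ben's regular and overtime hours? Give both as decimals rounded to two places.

Fri: 11:29–17:51 = 6 h 22 min; less 45 min break → 5 h 37 min
Sat: 08:30–14:54 = 6 h 24 min; less 45 min break → 5 h 39 min
Sun: 07:48–15:12 = 7 h 24 min; less 45 min break → 6 h 39 min
Fri reg 5 h 37 min / OT 0 h 0 min; Sat reg 5 h 39 min / OT 0 h 0 min; Sun reg 6 h 39 min / OT 0 h 0 min.
Totals: regular 17 h 55 min, overtime 0 h 0 min.

Regular 17.92 hours, overtime 0.00 hours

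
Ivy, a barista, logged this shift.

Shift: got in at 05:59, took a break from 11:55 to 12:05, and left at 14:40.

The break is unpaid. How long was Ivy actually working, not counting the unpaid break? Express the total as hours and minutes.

8 h 31 min

Shift: 05:59–14:40 = 8 h 41 min; less 10 min break → 8 h 31 min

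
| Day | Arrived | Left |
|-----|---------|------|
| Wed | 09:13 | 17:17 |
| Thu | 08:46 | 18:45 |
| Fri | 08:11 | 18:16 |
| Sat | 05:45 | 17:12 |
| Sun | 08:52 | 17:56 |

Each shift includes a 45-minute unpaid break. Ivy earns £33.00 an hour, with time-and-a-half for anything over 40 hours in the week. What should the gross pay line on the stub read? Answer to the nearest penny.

Wed: 09:13–17:17 = 8 h 4 min; less 45 min break → 7 h 19 min
Thu: 08:46–18:45 = 9 h 59 min; less 45 min break → 9 h 14 min
Fri: 08:11–18:16 = 10 h 5 min; less 45 min break → 9 h 20 min
Sat: 05:45–17:12 = 11 h 27 min; less 45 min break → 10 h 42 min
Sun: 08:52–17:56 = 9 h 4 min; less 45 min break → 8 h 19 min
Total worked: 44 h 54 min = 2694 min.
Regular 40 h 0 min = 2400 min at £33.00/h; overtime 4 h 54 min = 294 min at £49.50/h.
Pay = (2400 × £33.00 + 294 × £49.50) ÷ 60 = £1562.55.

£1562.55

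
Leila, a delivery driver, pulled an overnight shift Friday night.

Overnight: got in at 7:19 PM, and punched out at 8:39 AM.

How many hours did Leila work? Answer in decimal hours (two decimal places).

13.33 hours

Overnight: 7:19 PM → midnight = 4 h 41 min; midnight → 8:39 AM = 8 h 39 min; span 13 h 20 min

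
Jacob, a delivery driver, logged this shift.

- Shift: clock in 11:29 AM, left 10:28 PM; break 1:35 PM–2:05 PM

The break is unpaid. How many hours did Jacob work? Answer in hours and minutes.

10 h 29 min

Shift: 11:29 AM–10:28 PM = 10 h 59 min; less 30 min break → 10 h 29 min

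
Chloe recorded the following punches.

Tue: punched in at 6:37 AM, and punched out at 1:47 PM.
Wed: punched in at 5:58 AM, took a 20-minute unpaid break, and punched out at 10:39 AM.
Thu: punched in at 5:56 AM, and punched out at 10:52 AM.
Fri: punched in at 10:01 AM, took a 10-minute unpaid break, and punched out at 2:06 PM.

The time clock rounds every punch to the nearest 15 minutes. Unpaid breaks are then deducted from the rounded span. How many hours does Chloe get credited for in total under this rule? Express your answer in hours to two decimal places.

20.25 hours

Tue: in 6:37 AM→6:30 AM, out 1:47 PM→1:45 PM; 7 h 15 min
Wed: in 5:58 AM→6:00 AM, out 10:39 AM→10:45 AM; 4 h 45 min − 20 min = 4 h 25 min
Thu: in 5:56 AM→6:00 AM, out 10:52 AM→10:45 AM; 4 h 45 min
Fri: in 10:01 AM→10:00 AM, out 2:06 PM→2:00 PM; 4 h 0 min − 10 min = 3 h 50 min
Total credited: 20 h 15 min.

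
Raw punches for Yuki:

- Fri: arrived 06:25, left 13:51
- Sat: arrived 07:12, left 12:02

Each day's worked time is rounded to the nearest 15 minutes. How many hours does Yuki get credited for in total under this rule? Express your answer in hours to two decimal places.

Fri: 06:25–13:51 = 7 h 26 min → rounds to 7 h 30 min
Sat: 07:12–12:02 = 4 h 50 min → rounds to 4 h 45 min
Total credited: 12 h 15 min.

12.25 hours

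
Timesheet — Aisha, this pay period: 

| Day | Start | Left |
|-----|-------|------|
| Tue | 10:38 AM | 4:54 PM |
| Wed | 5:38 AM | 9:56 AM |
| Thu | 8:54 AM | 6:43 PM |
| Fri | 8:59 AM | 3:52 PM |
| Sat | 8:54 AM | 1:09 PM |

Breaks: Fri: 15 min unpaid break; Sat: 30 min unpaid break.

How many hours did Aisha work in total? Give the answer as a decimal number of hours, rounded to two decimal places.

30.77 hours

Tue: 10:38 AM–4:54 PM = 6 h 16 min
Wed: 5:38 AM–9:56 AM = 4 h 18 min
Thu: 8:54 AM–6:43 PM = 9 h 49 min
Fri: 8:59 AM–3:52 PM = 6 h 53 min; less 15 min break → 6 h 38 min
Sat: 8:54 AM–1:09 PM = 4 h 15 min; less 30 min break → 3 h 45 min
Total: 6 h 16 min + 4 h 18 min + 9 h 49 min + 6 h 38 min + 3 h 45 min = 30 h 46 min.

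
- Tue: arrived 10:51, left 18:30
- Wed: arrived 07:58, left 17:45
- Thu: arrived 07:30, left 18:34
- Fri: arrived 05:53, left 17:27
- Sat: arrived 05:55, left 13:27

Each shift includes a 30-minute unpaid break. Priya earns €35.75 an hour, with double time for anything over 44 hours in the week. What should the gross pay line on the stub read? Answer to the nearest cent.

Tue: 10:51–18:30 = 7 h 39 min; less 30 min break → 7 h 9 min
Wed: 07:58–17:45 = 9 h 47 min; less 30 min break → 9 h 17 min
Thu: 07:30–18:34 = 11 h 4 min; less 30 min break → 10 h 34 min
Fri: 05:53–17:27 = 11 h 34 min; less 30 min break → 11 h 4 min
Sat: 05:55–13:27 = 7 h 32 min; less 30 min break → 7 h 2 min
Total worked: 45 h 6 min = 2706 min.
Regular 44 h 0 min = 2640 min at €35.75/h; overtime 1 h 6 min = 66 min at €71.50/h.
Pay = (2640 × €35.75 + 66 × €71.50) ÷ 60 = €1651.65.

€1651.65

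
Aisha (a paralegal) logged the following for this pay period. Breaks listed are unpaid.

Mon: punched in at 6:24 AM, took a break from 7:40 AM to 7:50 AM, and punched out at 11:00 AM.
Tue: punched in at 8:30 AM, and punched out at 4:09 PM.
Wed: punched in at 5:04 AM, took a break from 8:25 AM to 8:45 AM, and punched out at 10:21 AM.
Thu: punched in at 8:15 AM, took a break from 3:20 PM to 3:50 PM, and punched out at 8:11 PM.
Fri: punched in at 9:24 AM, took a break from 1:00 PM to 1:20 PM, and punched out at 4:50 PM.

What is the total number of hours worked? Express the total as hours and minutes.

35 h 34 min

Mon: 6:24 AM–11:00 AM = 4 h 36 min; less 10 min break → 4 h 26 min
Tue: 8:30 AM–4:09 PM = 7 h 39 min
Wed: 5:04 AM–10:21 AM = 5 h 17 min; less 20 min break → 4 h 57 min
Thu: 8:15 AM–8:11 PM = 11 h 56 min; less 30 min break → 11 h 26 min
Fri: 9:24 AM–4:50 PM = 7 h 26 min; less 20 min break → 7 h 6 min
Total: 4 h 26 min + 7 h 39 min + 4 h 57 min + 11 h 26 min + 7 h 6 min = 35 h 34 min.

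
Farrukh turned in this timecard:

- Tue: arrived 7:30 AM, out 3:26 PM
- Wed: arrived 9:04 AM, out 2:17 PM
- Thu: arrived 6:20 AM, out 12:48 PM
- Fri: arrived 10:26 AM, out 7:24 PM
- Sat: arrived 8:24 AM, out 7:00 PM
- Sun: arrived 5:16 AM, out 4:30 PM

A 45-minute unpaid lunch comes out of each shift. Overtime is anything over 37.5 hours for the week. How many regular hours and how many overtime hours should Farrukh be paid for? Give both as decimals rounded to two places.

Regular 37.50 hours, overtime 8.42 hours

Tue: 7:30 AM–3:26 PM = 7 h 56 min; less 45 min break → 7 h 11 min
Wed: 9:04 AM–2:17 PM = 5 h 13 min; less 45 min break → 4 h 28 min
Thu: 6:20 AM–12:48 PM = 6 h 28 min; less 45 min break → 5 h 43 min
Fri: 10:26 AM–7:24 PM = 8 h 58 min; less 45 min break → 8 h 13 min
Sat: 8:24 AM–7:00 PM = 10 h 36 min; less 45 min break → 9 h 51 min
Sun: 5:16 AM–4:30 PM = 11 h 14 min; less 45 min break → 10 h 29 min
Total worked: 45 h 55 min = 45.92 h.
Threshold 37.5 h → overtime 8 h 25 min, regular 37 h 30 min.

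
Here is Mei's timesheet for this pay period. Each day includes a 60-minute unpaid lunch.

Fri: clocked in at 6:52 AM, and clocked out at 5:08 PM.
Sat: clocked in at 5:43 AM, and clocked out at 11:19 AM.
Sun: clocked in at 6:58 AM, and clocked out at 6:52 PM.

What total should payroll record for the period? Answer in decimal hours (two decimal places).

24.77 hours

Fri: 6:52 AM–5:08 PM = 10 h 16 min; less 60 min break → 9 h 16 min
Sat: 5:43 AM–11:19 AM = 5 h 36 min; less 60 min break → 4 h 36 min
Sun: 6:58 AM–6:52 PM = 11 h 54 min; less 60 min break → 10 h 54 min
Total: 9 h 16 min + 4 h 36 min + 10 h 54 min = 24 h 46 min.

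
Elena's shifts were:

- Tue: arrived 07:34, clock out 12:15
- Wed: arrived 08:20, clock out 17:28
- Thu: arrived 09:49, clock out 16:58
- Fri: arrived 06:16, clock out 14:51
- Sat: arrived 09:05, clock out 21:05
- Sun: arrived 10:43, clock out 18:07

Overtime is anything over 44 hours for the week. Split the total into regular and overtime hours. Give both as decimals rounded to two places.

Tue: 07:34–12:15 = 4 h 41 min
Wed: 08:20–17:28 = 9 h 8 min
Thu: 09:49–16:58 = 7 h 9 min
Fri: 06:16–14:51 = 8 h 35 min
Sat: 09:05–21:05 = 12 h 0 min
Sun: 10:43–18:07 = 7 h 24 min
Total worked: 48 h 57 min = 48.95 h.
Threshold 44 h → overtime 4 h 57 min, regular 44 h 0 min.

Regular 44.00 hours, overtime 4.95 hours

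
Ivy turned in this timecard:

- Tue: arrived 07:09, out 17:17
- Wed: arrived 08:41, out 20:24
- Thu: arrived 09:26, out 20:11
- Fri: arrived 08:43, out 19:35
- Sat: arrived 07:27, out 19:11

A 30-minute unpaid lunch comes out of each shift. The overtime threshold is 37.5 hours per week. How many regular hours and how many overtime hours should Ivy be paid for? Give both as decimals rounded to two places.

Tue: 07:09–17:17 = 10 h 8 min; less 30 min break → 9 h 38 min
Wed: 08:41–20:24 = 11 h 43 min; less 30 min break → 11 h 13 min
Thu: 09:26–20:11 = 10 h 45 min; less 30 min break → 10 h 15 min
Fri: 08:43–19:35 = 10 h 52 min; less 30 min break → 10 h 22 min
Sat: 07:27–19:11 = 11 h 44 min; less 30 min break → 11 h 14 min
Total worked: 52 h 42 min = 52.70 h.
Threshold 37.5 h → overtime 15 h 12 min, regular 37 h 30 min.

Regular 37.50 hours, overtime 15.20 hours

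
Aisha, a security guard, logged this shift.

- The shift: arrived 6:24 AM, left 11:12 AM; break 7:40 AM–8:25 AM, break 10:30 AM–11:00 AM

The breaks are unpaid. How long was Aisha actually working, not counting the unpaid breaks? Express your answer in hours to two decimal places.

3.55 hours

The shift: 6:24 AM–11:12 AM = 4 h 48 min; less 75 min break → 3 h 33 min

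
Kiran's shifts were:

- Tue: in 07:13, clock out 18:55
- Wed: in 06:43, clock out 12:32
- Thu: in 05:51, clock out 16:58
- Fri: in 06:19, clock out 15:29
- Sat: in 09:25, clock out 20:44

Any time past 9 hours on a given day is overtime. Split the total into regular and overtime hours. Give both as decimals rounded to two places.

Tue: 07:13–18:55 = 11 h 42 min
Wed: 06:43–12:32 = 5 h 49 min
Thu: 05:51–16:58 = 11 h 7 min
Fri: 06:19–15:29 = 9 h 10 min
Sat: 09:25–20:44 = 11 h 19 min
Tue reg 9 h 0 min / OT 2 h 42 min; Wed reg 5 h 49 min / OT 0 h 0 min; Thu reg 9 h 0 min / OT 2 h 7 min; Fri reg 9 h 0 min / OT 0 h 10 min; Sat reg 9 h 0 min / OT 2 h 19 min.
Totals: regular 41 h 49 min, overtime 7 h 18 min.

Regular 41.82 hours, overtime 7.30 hours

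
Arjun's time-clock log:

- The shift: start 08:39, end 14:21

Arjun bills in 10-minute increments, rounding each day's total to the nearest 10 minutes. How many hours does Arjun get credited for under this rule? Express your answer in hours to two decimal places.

5.67 hours

The shift: 08:39–14:21 = 5 h 42 min → rounds to 5 h 40 min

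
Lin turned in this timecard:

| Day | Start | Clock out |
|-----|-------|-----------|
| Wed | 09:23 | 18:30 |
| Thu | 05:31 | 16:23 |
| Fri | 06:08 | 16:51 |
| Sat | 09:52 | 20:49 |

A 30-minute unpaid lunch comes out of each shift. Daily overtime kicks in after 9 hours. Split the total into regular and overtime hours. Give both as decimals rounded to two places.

Wed: 09:23–18:30 = 9 h 7 min; less 30 min break → 8 h 37 min
Thu: 05:31–16:23 = 10 h 52 min; less 30 min break → 10 h 22 min
Fri: 06:08–16:51 = 10 h 43 min; less 30 min break → 10 h 13 min
Sat: 09:52–20:49 = 10 h 57 min; less 30 min break → 10 h 27 min
Wed reg 8 h 37 min / OT 0 h 0 min; Thu reg 9 h 0 min / OT 1 h 22 min; Fri reg 9 h 0 min / OT 1 h 13 min; Sat reg 9 h 0 min / OT 1 h 27 min.
Totals: regular 35 h 37 min, overtime 4 h 2 min.

Regular 35.62 hours, overtime 4.03 hours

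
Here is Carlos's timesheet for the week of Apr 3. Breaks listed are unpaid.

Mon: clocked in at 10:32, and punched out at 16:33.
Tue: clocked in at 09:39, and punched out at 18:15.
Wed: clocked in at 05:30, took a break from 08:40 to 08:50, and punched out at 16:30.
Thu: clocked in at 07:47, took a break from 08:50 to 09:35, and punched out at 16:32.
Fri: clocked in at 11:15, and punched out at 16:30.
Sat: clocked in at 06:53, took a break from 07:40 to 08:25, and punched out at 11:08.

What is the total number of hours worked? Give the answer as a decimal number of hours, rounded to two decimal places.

Mon: 10:32–16:33 = 6 h 1 min
Tue: 09:39–18:15 = 8 h 36 min
Wed: 05:30–16:30 = 11 h 0 min; less 10 min break → 10 h 50 min
Thu: 07:47–16:32 = 8 h 45 min; less 45 min break → 8 h 0 min
Fri: 11:15–16:30 = 5 h 15 min
Sat: 06:53–11:08 = 4 h 15 min; less 45 min break → 3 h 30 min
Total: 6 h 1 min + 8 h 36 min + 10 h 50 min + 8 h 0 min + 5 h 15 min + 3 h 30 min = 42 h 12 min.

42.20 hours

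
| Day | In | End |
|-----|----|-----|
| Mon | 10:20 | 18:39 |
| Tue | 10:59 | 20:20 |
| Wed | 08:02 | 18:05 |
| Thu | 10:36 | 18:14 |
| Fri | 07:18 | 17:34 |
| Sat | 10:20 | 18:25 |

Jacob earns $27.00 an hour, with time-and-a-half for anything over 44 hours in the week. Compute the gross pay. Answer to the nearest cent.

$1580.85

Mon: 10:20–18:39 = 8 h 19 min
Tue: 10:59–20:20 = 9 h 21 min
Wed: 08:02–18:05 = 10 h 3 min
Thu: 10:36–18:14 = 7 h 38 min
Fri: 07:18–17:34 = 10 h 16 min
Sat: 10:20–18:25 = 8 h 5 min
Total worked: 53 h 42 min = 3222 min.
Regular 44 h 0 min = 2640 min at $27.00/h; overtime 9 h 42 min = 582 min at $40.50/h.
Pay = (2640 × $27.00 + 582 × $40.50) ÷ 60 = $1580.85.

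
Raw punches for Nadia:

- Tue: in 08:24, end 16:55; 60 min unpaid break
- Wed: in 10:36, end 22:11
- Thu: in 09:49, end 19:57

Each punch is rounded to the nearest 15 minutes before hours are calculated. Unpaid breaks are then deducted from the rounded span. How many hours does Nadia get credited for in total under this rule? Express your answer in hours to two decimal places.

29.50 hours

Tue: in 08:24→08:30, out 16:55→17:00; 8 h 30 min − 60 min = 7 h 30 min
Wed: in 10:36→10:30, out 22:11→22:15; 11 h 45 min
Thu: in 09:49→09:45, out 19:57→20:00; 10 h 15 min
Total credited: 29 h 30 min.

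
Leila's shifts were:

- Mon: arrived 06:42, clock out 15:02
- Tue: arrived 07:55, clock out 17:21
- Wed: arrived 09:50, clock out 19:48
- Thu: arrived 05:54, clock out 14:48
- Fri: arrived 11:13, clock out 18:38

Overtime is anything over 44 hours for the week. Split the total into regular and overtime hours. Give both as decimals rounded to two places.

Mon: 06:42–15:02 = 8 h 20 min
Tue: 07:55–17:21 = 9 h 26 min
Wed: 09:50–19:48 = 9 h 58 min
Thu: 05:54–14:48 = 8 h 54 min
Fri: 11:13–18:38 = 7 h 25 min
Total worked: 44 h 3 min = 44.05 h.
Threshold 44 h → overtime 0 h 3 min, regular 44 h 0 min.

Regular 44.00 hours, overtime 0.05 hours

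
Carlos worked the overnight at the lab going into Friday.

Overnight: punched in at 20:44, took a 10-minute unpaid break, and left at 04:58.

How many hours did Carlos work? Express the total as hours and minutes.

Overnight: 20:44 → midnight = 3 h 16 min; midnight → 04:58 = 4 h 58 min; span 8 h 14 min; less 10 min break → 8 h 4 min

8 h 4 min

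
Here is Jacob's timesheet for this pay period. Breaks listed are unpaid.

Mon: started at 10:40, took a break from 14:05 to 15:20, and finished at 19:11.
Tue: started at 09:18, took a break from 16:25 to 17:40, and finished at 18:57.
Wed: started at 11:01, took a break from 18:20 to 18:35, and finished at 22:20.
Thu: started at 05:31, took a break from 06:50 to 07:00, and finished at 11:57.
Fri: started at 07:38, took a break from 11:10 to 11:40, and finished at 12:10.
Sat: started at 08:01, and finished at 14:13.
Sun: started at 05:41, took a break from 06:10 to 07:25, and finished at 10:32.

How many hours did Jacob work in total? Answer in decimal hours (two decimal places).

46.83 hours

Mon: 10:40–19:11 = 8 h 31 min; less 75 min break → 7 h 16 min
Tue: 09:18–18:57 = 9 h 39 min; less 75 min break → 8 h 24 min
Wed: 11:01–22:20 = 11 h 19 min; less 15 min break → 11 h 4 min
Thu: 05:31–11:57 = 6 h 26 min; less 10 min break → 6 h 16 min
Fri: 07:38–12:10 = 4 h 32 min; less 30 min break → 4 h 2 min
Sat: 08:01–14:13 = 6 h 12 min
Sun: 05:41–10:32 = 4 h 51 min; less 75 min break → 3 h 36 min
Total: 7 h 16 min + 8 h 24 min + 11 h 4 min + 6 h 16 min + 4 h 2 min + 6 h 12 min + 3 h 36 min = 46 h 50 min.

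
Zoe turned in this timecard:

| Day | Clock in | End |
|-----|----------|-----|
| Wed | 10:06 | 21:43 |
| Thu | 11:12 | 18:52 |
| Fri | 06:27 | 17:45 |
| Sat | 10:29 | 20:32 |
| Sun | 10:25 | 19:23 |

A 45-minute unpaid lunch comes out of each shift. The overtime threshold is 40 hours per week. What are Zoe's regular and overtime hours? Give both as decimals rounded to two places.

Wed: 10:06–21:43 = 11 h 37 min; less 45 min break → 10 h 52 min
Thu: 11:12–18:52 = 7 h 40 min; less 45 min break → 6 h 55 min
Fri: 06:27–17:45 = 11 h 18 min; less 45 min break → 10 h 33 min
Sat: 10:29–20:32 = 10 h 3 min; less 45 min break → 9 h 18 min
Sun: 10:25–19:23 = 8 h 58 min; less 45 min break → 8 h 13 min
Total worked: 45 h 51 min = 45.85 h.
Threshold 40 h → overtime 5 h 51 min, regular 40 h 0 min.

Regular 40.00 hours, overtime 5.85 hours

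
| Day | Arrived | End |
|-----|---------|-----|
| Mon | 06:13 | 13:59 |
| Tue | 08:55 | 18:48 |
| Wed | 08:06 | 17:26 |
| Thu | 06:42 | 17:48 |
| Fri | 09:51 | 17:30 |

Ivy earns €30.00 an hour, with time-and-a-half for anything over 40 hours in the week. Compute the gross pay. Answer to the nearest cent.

€1458.00

Mon: 06:13–13:59 = 7 h 46 min
Tue: 08:55–18:48 = 9 h 53 min
Wed: 08:06–17:26 = 9 h 20 min
Thu: 06:42–17:48 = 11 h 6 min
Fri: 09:51–17:30 = 7 h 39 min
Total worked: 45 h 44 min = 2744 min.
Regular 40 h 0 min = 2400 min at €30.00/h; overtime 5 h 44 min = 344 min at €45.00/h.
Pay = (2400 × €30.00 + 344 × €45.00) ÷ 60 = €1458.00.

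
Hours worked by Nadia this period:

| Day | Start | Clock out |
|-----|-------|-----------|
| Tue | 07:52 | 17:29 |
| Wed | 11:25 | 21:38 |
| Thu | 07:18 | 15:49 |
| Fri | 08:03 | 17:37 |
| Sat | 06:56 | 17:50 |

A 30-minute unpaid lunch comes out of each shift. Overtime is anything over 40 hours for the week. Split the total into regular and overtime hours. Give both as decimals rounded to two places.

Regular 40.00 hours, overtime 6.32 hours

Tue: 07:52–17:29 = 9 h 37 min; less 30 min break → 9 h 7 min
Wed: 11:25–21:38 = 10 h 13 min; less 30 min break → 9 h 43 min
Thu: 07:18–15:49 = 8 h 31 min; less 30 min break → 8 h 1 min
Fri: 08:03–17:37 = 9 h 34 min; less 30 min break → 9 h 4 min
Sat: 06:56–17:50 = 10 h 54 min; less 30 min break → 10 h 24 min
Total worked: 46 h 19 min = 46.32 h.
Threshold 40 h → overtime 6 h 19 min, regular 40 h 0 min.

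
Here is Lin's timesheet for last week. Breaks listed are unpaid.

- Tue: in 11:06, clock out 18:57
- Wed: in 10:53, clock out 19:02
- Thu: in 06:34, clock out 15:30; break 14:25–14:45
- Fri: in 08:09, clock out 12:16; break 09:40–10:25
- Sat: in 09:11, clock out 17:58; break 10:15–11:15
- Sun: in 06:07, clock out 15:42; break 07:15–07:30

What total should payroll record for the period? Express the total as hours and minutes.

45 h 5 min

Tue: 11:06–18:57 = 7 h 51 min
Wed: 10:53–19:02 = 8 h 9 min
Thu: 06:34–15:30 = 8 h 56 min; less 20 min break → 8 h 36 min
Fri: 08:09–12:16 = 4 h 7 min; less 45 min break → 3 h 22 min
Sat: 09:11–17:58 = 8 h 47 min; less 60 min break → 7 h 47 min
Sun: 06:07–15:42 = 9 h 35 min; less 15 min break → 9 h 20 min
Total: 7 h 51 min + 8 h 9 min + 8 h 36 min + 3 h 22 min + 7 h 47 min + 9 h 20 min = 45 h 5 min.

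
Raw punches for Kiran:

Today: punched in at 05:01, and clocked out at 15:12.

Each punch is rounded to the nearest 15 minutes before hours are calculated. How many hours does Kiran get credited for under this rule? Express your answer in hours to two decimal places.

Today: in 05:01→05:00, out 15:12→15:15; 10 h 15 min

10.25 hours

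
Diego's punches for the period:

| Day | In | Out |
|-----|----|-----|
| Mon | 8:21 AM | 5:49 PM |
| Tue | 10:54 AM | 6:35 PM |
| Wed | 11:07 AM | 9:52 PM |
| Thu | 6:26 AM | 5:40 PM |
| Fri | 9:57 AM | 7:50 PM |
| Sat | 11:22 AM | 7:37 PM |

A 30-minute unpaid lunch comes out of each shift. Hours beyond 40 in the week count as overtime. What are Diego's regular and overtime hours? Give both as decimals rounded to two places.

Regular 40.00 hours, overtime 14.27 hours

Mon: 8:21 AM–5:49 PM = 9 h 28 min; less 30 min break → 8 h 58 min
Tue: 10:54 AM–6:35 PM = 7 h 41 min; less 30 min break → 7 h 11 min
Wed: 11:07 AM–9:52 PM = 10 h 45 min; less 30 min break → 10 h 15 min
Thu: 6:26 AM–5:40 PM = 11 h 14 min; less 30 min break → 10 h 44 min
Fri: 9:57 AM–7:50 PM = 9 h 53 min; less 30 min break → 9 h 23 min
Sat: 11:22 AM–7:37 PM = 8 h 15 min; less 30 min break → 7 h 45 min
Total worked: 54 h 16 min = 54.27 h.
Threshold 40 h → overtime 14 h 16 min, regular 40 h 0 min.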